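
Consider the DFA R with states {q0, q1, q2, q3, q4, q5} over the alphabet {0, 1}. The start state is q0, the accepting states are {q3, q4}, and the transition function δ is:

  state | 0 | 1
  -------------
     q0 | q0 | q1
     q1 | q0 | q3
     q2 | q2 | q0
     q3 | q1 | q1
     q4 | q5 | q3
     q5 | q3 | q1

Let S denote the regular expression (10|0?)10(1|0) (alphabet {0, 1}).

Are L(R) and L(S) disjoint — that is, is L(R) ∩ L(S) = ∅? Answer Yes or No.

Converting the expression S to a DFA (subset construction, then merging equivalent states) gives the minimal DFA with states {s0, s1, s2, s3, s4, s5, s6, s7, s8}, start state s0, accepting states {s7, s8} and transitions s0: 0→s1, 1→s2; s1: 0→s3, 1→s4; s2: 0→s5, 1→s3; s3: 0→s3, 1→s3; s4: 0→s6, 1→s3; s5: 0→s7, 1→s8; s6: 0→s7, 1→s7; s7: 0→s3, 1→s3; s8: 0→s6, 1→s3.
Exploring the product automaton R × S from the start pair (q0, s0), following both machines on each input symbol, reaches 12 state pairs: (q0, s0), (q0, s1), (q1, s2), (q0, s3), (q1, s4), (q0, s5), (q3, s3), (q1, s3), (q0, s6), (q0, s7), (q1, s8), (q1, s7).
R accepts in {q3, q4} and S accepts in {s7, s8}; no reachable pair has both components accepting, so no string drives both machines to acceptance simultaneously and L(R) ∩ L(S) = ∅.
So no string is accepted by both, and the intersection is empty.

Yes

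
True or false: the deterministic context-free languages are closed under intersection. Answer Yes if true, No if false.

No

DCFLs are closed under complement (normalise the DPDA to read all of its input, then flip the verdict). If they were also closed under intersection, De Morgan would make them closed under union; but {aⁿbⁿ : n≥0} and {aⁿb²ⁿ : n≥0} are DCFLs (push the a's; pop one per b, respectively one per two b's) whose union no deterministic PDA accepts: a DPDA for it would have a single run on aⁿb²ⁿ, accepting after the prefix aⁿbⁿ and accepting again after n more b's; an ordinary PDA that simulates it on a's and b's and, at any moment when it is accepting, may switch to reading only a fresh letter c while feeding each c to the simulation as a b, would accept aⁱbʲcᵏ (k≥1) exactly when both aⁱbʲ and aⁱbʲ⁺ᵏ are in the language, i.e. its language intersected with the regular set a*b*c⁺ would be exactly {aⁿbⁿcⁿ : n≥1} — impossible, since context-free languages are closed under intersection with regular sets and {aⁿbⁿcⁿ} is not context-free.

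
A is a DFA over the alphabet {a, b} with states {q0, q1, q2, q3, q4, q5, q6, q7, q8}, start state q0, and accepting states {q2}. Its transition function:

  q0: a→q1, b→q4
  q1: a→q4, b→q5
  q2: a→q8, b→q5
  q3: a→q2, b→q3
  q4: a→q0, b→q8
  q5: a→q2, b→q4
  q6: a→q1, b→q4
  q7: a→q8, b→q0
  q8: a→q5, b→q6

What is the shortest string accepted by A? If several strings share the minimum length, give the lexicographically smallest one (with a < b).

A breadth-first search from q0 reaches an accepting state first via the path q0 → q1 → q5 → q2 on input aba.
No string of length < 3 is accepted (BFS exhausts all shorter strings without reaching an accepting state), and aba is the lexicographically least accepting string of length 3.

aba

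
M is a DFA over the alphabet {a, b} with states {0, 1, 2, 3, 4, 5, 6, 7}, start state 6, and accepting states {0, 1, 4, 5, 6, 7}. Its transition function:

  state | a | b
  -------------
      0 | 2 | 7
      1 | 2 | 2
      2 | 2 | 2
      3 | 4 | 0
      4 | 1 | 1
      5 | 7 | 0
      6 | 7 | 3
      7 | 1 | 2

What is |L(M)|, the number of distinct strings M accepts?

The useful subgraph on states {0, 1, 3, 4, 6, 7} is acyclic, so L(M) is finite; the longest accepting path visits 5 useful states, giving maximum string length 4.
Counting accepting paths from 6 by length: 1 of length 0, 1 of length 1, 3 of length 2, 3 of length 3, 1 of length 4. Total 9.

9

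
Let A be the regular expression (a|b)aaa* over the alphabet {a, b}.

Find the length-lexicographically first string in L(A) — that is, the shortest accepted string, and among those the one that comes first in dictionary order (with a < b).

aaa

By inspection of the expression, no string of length less than 3 matches, and aaa is the lexicographically first match of length 3.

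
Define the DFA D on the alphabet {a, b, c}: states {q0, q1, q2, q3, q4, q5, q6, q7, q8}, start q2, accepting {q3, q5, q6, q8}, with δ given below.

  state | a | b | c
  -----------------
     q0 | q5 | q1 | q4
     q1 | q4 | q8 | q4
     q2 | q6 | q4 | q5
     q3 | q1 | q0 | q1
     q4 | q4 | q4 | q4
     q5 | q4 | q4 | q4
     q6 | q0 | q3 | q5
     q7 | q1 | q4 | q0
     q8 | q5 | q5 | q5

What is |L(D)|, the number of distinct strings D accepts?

22

The useful subgraph on states {q0, q1, q2, q3, q5, q6, q8} is acyclic, so L(D) is finite; the longest accepting path visits 7 useful states, giving maximum string length 6.
Counting accepting paths from q2 by length: 2 of length 1, 2 of length 2, 1 of length 3, 4 of length 4, 10 of length 5, 3 of length 6. Total 22.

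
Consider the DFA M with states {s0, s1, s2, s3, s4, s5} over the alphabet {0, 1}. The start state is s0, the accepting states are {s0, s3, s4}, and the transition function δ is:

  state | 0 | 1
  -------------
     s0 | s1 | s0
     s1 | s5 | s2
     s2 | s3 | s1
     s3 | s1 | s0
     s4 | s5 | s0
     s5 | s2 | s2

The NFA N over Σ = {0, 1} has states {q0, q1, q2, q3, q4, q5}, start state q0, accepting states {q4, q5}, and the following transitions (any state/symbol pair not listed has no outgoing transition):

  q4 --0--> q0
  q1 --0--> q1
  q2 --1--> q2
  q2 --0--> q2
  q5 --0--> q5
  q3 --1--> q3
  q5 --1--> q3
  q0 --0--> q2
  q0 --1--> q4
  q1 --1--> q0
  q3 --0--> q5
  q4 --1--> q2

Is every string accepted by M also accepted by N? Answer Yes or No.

The empty string ε is in L(M) but not in L(N).
So L(M) ⊄ L(N).

No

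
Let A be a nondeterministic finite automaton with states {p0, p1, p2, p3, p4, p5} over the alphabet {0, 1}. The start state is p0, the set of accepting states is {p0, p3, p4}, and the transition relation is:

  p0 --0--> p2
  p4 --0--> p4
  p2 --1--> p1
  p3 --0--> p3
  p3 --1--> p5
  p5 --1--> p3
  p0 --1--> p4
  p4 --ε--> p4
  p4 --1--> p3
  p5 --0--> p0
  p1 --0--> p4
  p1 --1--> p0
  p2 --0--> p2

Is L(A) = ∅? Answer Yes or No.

The empty string ε is accepted: the run p0 ends in the accepting state p0.
Since at least one string is accepted, L(A) is not empty.

No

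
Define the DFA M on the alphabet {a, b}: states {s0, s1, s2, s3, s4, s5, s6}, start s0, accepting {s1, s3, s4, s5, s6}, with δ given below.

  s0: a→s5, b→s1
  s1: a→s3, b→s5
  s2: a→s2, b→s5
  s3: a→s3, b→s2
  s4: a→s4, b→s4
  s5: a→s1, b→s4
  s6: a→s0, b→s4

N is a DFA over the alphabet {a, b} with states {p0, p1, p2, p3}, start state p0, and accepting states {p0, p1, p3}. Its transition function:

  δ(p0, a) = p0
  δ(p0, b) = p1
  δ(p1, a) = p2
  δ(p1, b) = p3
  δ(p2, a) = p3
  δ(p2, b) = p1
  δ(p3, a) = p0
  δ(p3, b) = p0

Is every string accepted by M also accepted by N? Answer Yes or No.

The string ba is in L(M) but not in L(N).
So L(M) ⊄ L(N).

No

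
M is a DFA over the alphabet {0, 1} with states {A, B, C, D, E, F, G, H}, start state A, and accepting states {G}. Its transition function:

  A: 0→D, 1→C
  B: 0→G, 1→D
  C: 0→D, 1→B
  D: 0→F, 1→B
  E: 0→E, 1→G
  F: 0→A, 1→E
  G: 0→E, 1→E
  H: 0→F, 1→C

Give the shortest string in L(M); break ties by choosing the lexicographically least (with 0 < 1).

010

A breadth-first search from A reaches an accepting state first via the path A → D → B → G on input 010.
No string of length < 3 is accepted (BFS exhausts all shorter strings without reaching an accepting state), and 010 is the lexicographically least accepting string of length 3.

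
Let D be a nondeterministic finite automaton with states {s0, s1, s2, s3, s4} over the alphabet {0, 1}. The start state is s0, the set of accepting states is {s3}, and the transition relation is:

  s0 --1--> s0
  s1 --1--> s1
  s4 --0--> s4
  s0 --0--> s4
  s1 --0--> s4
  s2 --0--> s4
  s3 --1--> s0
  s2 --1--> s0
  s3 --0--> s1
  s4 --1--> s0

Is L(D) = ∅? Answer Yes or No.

Yes

The states reachable from the start state are {s0, s4}.
None of the accepting states {s3} is reachable, so no string is accepted and L(D) = ∅.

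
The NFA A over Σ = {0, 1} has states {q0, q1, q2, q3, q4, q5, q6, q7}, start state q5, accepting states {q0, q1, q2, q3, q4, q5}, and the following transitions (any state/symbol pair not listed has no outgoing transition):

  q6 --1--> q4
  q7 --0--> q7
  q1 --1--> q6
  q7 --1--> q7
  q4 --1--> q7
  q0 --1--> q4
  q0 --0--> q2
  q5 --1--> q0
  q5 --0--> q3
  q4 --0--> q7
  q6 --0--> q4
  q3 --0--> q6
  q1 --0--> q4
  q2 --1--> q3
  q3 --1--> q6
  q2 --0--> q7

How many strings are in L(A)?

The useful subgraph on states {q0, q2, q3, q4, q5, q6} is acyclic, so L(A) is finite; the longest accepting path visits 6 useful states, giving maximum string length 5.
Counting accepting paths from q5 by length: 1 of length 0, 2 of length 1, 2 of length 2, 5 of length 3, 4 of length 5. Total 14.

14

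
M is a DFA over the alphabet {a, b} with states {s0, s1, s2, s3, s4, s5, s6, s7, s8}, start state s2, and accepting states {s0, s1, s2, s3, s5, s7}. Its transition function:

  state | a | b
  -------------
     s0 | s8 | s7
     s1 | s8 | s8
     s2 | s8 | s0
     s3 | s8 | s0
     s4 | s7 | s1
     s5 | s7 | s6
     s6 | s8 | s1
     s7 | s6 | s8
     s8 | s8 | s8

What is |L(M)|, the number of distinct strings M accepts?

The useful subgraph on states {s0, s1, s2, s6, s7} is acyclic, so L(M) is finite; the longest accepting path visits 5 useful states, giving maximum string length 4.
Counting accepting paths from s2 by length: 1 of length 0, 1 of length 1, 1 of length 2, 1 of length 4. Total 4.

4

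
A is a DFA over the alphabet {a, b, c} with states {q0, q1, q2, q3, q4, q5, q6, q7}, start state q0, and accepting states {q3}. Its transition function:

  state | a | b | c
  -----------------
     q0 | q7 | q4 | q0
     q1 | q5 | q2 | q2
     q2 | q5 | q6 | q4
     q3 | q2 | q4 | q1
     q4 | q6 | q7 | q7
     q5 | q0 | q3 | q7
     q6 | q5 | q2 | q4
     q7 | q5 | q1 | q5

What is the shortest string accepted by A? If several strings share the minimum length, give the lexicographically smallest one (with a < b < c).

A breadth-first search from q0 reaches an accepting state first via the path q0 → q7 → q5 → q3 on input aab.
No string of length < 3 is accepted (BFS exhausts all shorter strings without reaching an accepting state), and aab is the lexicographically least accepting string of length 3.

aab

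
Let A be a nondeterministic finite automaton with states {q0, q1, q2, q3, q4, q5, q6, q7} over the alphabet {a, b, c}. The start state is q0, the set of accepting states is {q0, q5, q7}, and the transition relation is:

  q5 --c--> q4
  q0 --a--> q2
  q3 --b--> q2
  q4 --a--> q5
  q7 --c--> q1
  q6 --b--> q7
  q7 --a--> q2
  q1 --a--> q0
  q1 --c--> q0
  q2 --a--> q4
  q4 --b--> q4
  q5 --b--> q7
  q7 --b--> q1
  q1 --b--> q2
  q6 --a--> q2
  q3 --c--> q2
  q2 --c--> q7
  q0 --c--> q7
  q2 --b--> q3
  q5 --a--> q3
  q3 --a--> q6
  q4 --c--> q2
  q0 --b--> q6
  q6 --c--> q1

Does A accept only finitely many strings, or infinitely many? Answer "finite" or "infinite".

State q2 is reachable from the start and can reach an accepting state, and it lies on the cycle q2 → q3 → q2.
Traversing that cycle any number of times yields accepted strings of unbounded length, so the language is infinite.

infinite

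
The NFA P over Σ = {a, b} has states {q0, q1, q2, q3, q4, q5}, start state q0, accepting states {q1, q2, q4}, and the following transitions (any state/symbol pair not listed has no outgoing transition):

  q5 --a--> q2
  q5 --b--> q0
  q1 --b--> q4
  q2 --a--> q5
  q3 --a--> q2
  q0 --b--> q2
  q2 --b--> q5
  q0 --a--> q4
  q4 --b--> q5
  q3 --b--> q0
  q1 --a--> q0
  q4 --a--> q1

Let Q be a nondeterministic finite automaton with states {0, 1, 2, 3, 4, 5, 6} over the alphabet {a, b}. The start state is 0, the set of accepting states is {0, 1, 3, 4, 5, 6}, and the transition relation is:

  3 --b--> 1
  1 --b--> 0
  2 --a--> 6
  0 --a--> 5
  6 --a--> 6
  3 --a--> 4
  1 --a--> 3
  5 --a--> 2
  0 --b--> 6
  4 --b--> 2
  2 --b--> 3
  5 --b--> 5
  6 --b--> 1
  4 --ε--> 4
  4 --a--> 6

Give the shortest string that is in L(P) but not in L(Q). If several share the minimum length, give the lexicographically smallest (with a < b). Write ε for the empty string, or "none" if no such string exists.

aa

The string aa is accepted by P but not by Q.
No shorter string lies in the difference, and aa is the lexicographically first length-2 string in L(P) \ L(Q).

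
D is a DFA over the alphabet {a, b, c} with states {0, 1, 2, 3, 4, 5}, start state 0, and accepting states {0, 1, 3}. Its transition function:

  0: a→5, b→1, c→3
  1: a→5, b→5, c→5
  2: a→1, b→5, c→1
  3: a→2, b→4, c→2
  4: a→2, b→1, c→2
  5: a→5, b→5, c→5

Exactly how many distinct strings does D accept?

12

The useful subgraph on states {0, 1, 2, 3, 4} is acyclic, so L(D) is finite; the longest accepting path visits 5 useful states, giving maximum string length 4.
Counting accepting paths from 0 by length: 1 of length 0, 2 of length 1, 5 of length 3, 4 of length 4. Total 12.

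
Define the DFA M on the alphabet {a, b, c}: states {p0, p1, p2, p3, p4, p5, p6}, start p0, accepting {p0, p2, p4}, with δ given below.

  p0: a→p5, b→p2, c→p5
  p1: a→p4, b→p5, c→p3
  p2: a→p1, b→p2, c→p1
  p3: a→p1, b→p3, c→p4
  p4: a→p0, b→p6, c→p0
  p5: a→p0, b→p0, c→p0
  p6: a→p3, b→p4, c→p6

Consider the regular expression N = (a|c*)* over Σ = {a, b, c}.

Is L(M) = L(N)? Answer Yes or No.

The string b is accepted by M but rejected by N.
So L(M) ≠ L(N).

No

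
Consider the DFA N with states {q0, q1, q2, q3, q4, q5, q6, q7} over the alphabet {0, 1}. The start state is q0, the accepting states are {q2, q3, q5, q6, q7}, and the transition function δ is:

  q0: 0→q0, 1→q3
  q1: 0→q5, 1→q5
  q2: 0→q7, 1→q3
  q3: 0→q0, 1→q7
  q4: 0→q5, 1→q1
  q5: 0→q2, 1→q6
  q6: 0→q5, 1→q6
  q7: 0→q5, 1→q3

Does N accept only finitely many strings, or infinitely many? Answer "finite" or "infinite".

State q0 is reachable from the start and can reach an accepting state, and it lies on the cycle q0 → q0.
Traversing that cycle any number of times yields accepted strings of unbounded length, so the language is infinite.

infinite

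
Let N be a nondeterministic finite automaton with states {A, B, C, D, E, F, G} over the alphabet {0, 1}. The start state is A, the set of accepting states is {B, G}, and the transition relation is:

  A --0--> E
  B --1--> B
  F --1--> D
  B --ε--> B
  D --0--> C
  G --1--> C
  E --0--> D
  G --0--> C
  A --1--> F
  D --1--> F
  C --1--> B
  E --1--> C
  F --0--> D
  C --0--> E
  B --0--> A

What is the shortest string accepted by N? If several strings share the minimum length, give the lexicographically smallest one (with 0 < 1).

011

A breadth-first search from A reaches an accepting state first via the path A → E → C → B on input 011.
No string of length < 3 is accepted (BFS exhausts all shorter strings without reaching an accepting state), and 011 is the lexicographically least accepting string of length 3.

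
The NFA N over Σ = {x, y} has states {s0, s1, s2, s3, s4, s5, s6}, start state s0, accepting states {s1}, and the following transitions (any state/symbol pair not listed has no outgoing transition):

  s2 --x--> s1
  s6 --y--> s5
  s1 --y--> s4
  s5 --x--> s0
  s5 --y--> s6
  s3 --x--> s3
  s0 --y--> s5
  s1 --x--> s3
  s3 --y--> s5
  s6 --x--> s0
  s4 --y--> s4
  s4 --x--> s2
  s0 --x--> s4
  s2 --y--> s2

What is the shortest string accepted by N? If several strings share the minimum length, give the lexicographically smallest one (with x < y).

xxx

A breadth-first search from s0 reaches an accepting state first via the path s0 → s4 → s2 → s1 on input xxx.
No string of length < 3 is accepted (BFS exhausts all shorter strings without reaching an accepting state), and xxx is the lexicographically least accepting string of length 3.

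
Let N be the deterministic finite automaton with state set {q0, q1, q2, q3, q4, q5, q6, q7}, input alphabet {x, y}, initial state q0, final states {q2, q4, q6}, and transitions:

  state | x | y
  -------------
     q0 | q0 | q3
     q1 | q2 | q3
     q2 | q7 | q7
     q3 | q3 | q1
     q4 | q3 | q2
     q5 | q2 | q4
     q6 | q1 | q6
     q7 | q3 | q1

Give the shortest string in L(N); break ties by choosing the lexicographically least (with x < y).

A breadth-first search from q0 reaches an accepting state first via the path q0 → q3 → q1 → q2 on input yyx.
No string of length < 3 is accepted (BFS exhausts all shorter strings without reaching an accepting state), and yyx is the lexicographically least accepting string of length 3.

yyx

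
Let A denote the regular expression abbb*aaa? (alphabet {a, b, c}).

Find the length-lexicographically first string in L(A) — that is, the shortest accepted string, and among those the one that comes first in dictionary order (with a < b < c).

abbaa

By inspection of the expression, no string of length less than 5 matches, and abbaa is the lexicographically first match of length 5.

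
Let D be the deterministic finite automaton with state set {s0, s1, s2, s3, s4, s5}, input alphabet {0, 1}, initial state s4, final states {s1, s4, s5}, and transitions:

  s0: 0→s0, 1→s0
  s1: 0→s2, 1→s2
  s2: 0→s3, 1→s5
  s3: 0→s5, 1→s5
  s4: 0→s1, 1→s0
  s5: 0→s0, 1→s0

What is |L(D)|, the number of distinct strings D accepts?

8

The useful subgraph on states {s1, s2, s3, s4, s5} is acyclic, so L(D) is finite; the longest accepting path visits 5 useful states, giving maximum string length 4.
Counting accepting paths from s4 by length: 1 of length 0, 1 of length 1, 2 of length 3, 4 of length 4. Total 8.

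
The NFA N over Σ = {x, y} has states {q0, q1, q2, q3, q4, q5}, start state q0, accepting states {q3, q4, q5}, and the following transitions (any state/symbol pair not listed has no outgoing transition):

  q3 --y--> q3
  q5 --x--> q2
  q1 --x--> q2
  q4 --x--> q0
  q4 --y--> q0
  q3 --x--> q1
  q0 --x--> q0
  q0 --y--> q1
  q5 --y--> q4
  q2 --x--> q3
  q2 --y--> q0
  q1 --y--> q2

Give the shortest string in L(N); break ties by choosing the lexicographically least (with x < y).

A breadth-first search from q0 reaches an accepting state first via the path q0 → q1 → q2 → q3 on input yxx.
No string of length < 3 is accepted (BFS exhausts all shorter strings without reaching an accepting state), and yxx is the lexicographically least accepting string of length 3.

yxx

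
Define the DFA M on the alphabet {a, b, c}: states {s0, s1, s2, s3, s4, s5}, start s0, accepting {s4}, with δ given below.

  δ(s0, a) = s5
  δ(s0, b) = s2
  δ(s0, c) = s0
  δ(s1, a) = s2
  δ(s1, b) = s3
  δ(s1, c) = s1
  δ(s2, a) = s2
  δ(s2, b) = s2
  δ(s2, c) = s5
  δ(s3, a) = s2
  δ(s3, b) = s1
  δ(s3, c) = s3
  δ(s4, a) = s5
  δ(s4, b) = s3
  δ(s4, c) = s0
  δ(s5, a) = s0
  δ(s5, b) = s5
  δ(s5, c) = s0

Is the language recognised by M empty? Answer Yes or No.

The states reachable from the start state are {s0, s2, s5}.
None of the accepting states {s4} is reachable, so no string is accepted and L(M) = ∅.

Yes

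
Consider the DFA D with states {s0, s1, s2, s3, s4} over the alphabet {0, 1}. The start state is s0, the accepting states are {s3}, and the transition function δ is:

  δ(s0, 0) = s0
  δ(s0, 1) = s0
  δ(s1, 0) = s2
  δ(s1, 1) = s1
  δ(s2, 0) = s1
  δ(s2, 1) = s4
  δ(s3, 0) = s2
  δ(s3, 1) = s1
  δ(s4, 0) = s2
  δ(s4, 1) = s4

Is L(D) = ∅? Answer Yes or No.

The states reachable from the start state are {s0}.
None of the accepting states {s3} is reachable, so no string is accepted and L(D) = ∅.

Yes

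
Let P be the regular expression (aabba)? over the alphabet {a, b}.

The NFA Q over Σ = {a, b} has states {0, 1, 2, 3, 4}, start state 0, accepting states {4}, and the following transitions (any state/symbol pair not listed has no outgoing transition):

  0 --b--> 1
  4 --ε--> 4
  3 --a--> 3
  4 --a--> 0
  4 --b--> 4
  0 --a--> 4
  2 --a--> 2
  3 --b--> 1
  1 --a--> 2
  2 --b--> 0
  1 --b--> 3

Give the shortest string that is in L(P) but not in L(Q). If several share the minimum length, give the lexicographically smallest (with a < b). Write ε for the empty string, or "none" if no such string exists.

ε

The empty string ε is accepted by P but not by Q.
Since ε is the unique shortest string, it is the required witness.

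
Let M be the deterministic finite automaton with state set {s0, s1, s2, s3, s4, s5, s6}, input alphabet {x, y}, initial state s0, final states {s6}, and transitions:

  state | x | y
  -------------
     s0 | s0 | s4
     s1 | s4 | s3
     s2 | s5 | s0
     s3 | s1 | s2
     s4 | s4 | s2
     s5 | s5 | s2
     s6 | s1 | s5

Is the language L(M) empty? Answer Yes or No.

The states reachable from the start state are {s0, s2, s4, s5}.
None of the accepting states {s6} is reachable, so no string is accepted and L(M) = ∅.

Yes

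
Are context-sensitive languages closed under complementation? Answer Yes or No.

The context-sensitive languages are exactly NSPACE(n), and by the Immerman–Szelepcsényi theorem nondeterministic space classes (from log n up) are closed under complement.
So the context-sensitive languages are closed under complement.

Yes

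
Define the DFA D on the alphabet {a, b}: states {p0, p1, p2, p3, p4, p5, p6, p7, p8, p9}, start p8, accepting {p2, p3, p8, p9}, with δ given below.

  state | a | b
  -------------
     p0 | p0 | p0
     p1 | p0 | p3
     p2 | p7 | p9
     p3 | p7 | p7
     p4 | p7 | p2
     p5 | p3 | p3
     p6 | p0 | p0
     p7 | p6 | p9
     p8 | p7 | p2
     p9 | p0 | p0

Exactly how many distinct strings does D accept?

The useful subgraph on states {p2, p7, p8, p9} is acyclic, so L(D) is finite; the longest accepting path visits 4 useful states, giving maximum string length 3.
Counting accepting paths from p8 by length: 1 of length 0, 1 of length 1, 2 of length 2, 1 of length 3. Total 5.

5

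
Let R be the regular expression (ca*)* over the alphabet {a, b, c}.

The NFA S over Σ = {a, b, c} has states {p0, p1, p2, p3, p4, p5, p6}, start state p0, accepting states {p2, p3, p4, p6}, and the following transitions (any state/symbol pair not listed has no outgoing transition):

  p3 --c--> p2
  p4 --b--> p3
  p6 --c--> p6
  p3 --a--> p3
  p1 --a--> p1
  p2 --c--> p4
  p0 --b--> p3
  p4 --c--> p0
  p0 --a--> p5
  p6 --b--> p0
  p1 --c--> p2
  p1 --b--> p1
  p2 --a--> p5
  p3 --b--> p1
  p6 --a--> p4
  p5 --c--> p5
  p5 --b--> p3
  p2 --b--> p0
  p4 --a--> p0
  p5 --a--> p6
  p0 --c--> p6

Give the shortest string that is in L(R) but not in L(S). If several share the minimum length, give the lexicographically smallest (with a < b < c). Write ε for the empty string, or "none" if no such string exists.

The empty string ε is accepted by R but not by S.
Since ε is the unique shortest string, it is the required witness.

ε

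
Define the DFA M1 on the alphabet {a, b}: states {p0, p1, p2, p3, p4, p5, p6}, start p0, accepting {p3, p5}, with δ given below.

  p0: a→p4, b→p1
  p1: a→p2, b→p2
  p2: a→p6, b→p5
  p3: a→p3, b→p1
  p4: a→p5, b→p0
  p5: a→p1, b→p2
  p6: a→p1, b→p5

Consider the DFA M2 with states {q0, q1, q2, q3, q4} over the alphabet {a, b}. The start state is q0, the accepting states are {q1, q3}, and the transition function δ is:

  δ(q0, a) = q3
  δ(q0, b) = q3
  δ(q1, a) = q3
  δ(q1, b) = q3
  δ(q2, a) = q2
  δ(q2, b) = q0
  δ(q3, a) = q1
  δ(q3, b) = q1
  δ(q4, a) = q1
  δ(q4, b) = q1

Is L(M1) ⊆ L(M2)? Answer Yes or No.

Yes

Exploring the product automaton M1 × M2 from the start pair (p0, q0), following both machines on each input symbol, reaches 11 state pairs: (p0, q0), (p4, q3), (p1, q3), (p5, q1), (p0, q1), (p2, q1), (p2, q3), (p6, q3), (p5, q3), (p6, q1), (p1, q1).
M1 accepts in {p3, p5} and M2 accepts in {q1, q3}. The reachable pairs whose M1-component is accepting are (p5, q1), (p5, q3); in each of them the M2-component is accepting too, so the product for L(M1) \ L(M2) (M1-component accepting, M2-component rejecting) has no reachable accepting pair and the difference is empty.
Hence every string in L(M1) is also in L(M2).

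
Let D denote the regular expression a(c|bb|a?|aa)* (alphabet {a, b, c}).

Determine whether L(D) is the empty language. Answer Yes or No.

The string a matches the expression, so it belongs to L(D).
Since L(D) contains at least one string, it is not empty.

No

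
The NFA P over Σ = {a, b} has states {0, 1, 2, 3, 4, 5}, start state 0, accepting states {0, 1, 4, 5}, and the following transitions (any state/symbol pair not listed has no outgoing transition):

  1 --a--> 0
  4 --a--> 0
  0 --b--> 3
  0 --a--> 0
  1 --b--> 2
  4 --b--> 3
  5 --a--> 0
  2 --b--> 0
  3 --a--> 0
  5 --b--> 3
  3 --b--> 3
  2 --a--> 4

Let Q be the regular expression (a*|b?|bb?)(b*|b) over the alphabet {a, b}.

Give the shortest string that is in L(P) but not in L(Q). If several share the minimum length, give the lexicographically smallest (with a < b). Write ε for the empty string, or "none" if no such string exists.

ba

The string ba is accepted by P but not by Q.
No shorter string lies in the difference, and ba is the lexicographically first length-2 string in L(P) \ L(Q).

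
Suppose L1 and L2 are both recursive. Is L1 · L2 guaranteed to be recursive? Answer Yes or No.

Yes

For an input of length n, try each of the n+1 split points, running the decider for L₁ on the prefix and the decider for L₂ on the suffix; accept if some split succeeds. Finitely many halting sub-runs, so this decides L₁L₂.
So the recursive languages are closed under concatenation.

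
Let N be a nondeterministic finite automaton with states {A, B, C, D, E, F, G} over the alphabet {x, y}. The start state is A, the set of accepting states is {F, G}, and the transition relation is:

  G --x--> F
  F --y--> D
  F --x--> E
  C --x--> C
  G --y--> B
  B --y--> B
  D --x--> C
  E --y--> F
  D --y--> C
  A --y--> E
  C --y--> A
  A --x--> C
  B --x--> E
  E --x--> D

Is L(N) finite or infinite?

State A is reachable from the start and can reach an accepting state, and it lies on the cycle A → C → A.
Traversing that cycle any number of times yields accepted strings of unbounded length, so the language is infinite.

infinite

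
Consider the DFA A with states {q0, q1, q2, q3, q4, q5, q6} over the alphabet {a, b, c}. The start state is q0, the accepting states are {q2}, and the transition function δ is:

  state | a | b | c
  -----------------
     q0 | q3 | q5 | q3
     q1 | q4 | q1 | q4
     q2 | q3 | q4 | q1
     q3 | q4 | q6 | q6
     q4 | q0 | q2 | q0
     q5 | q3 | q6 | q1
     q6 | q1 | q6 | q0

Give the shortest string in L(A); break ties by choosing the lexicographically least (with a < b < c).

aab

A breadth-first search from q0 reaches an accepting state first via the path q0 → q3 → q4 → q2 on input aab.
No string of length < 3 is accepted (BFS exhausts all shorter strings without reaching an accepting state), and aab is the lexicographically least accepting string of length 3.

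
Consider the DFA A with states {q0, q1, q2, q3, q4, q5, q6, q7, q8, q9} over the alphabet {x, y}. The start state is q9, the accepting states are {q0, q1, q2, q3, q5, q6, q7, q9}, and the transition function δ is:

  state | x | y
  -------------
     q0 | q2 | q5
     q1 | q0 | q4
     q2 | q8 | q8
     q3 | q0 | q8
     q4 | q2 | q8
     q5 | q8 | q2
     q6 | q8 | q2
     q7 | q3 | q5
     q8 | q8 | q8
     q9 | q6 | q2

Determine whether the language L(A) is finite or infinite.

The useful states (reachable from q9 and able to reach an accepting state) are {q2, q6, q9}.
Restricted to these states the transition graph has no cycle, so every accepting path has bounded length and L is finite.

finite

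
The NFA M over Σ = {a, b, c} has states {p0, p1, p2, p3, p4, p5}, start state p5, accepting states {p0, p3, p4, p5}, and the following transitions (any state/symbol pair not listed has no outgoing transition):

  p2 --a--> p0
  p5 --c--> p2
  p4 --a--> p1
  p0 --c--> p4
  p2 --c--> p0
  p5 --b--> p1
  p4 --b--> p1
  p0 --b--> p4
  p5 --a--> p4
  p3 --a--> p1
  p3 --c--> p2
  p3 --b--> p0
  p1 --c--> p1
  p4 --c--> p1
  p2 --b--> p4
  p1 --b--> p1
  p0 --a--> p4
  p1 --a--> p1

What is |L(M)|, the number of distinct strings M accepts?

11

The useful subgraph on states {p0, p2, p4, p5} is acyclic, so L(M) is finite; the longest accepting path visits 4 useful states, giving maximum string length 3.
Counting accepting paths from p5 by length: 1 of length 0, 1 of length 1, 3 of length 2, 6 of length 3. Total 11.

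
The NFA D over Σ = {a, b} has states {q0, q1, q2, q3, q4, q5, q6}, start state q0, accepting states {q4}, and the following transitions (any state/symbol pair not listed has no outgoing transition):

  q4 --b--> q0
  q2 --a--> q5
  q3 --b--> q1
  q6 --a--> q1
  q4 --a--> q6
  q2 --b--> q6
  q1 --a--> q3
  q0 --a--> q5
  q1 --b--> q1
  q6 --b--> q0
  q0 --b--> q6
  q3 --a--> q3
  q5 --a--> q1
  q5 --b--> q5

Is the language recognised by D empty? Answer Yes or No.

Yes

The states reachable from the start state are {q0, q1, q3, q5, q6}.
None of the accepting states {q4} is reachable, so no string is accepted and L(D) = ∅.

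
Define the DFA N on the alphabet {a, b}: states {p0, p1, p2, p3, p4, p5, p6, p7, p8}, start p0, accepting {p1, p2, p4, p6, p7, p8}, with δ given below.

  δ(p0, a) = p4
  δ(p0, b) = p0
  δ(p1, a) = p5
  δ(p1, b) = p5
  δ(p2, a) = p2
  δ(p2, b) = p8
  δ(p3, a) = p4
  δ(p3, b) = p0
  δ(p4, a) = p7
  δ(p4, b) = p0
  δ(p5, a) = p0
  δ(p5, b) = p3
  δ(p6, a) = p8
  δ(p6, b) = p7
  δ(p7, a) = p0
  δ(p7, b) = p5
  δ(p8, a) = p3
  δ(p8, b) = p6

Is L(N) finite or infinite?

infinite

State p0 is reachable from the start and can reach an accepting state, and it lies on the cycle p0 → p0.
Traversing that cycle any number of times yields accepted strings of unbounded length, so the language is infinite.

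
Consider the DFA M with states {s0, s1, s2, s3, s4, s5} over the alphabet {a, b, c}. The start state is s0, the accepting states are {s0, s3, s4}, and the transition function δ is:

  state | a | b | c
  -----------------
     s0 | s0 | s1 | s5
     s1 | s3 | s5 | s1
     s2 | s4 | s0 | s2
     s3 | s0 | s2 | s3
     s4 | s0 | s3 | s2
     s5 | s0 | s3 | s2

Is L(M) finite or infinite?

State s0 is reachable from the start and can reach an accepting state, and it lies on the cycle s0 → s0.
Traversing that cycle any number of times yields accepted strings of unbounded length, so the language is infinite.

infinite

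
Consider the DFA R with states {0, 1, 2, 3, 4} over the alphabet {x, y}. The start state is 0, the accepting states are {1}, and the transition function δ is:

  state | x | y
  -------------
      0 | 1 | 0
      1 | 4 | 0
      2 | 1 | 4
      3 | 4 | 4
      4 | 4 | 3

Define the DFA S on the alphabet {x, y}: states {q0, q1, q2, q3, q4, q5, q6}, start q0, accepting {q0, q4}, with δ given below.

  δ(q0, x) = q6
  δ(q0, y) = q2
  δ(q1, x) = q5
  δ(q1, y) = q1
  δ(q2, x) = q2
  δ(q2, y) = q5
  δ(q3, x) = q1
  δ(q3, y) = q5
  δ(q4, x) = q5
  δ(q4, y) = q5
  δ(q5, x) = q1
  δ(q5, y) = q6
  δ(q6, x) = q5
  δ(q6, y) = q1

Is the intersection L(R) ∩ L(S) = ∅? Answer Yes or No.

Yes

Exploring the product automaton R × S from the start pair (0, q0), following both machines on each input symbol, reaches 16 state pairs: (0, q0), (1, q6), (0, q2), (4, q5), (0, q1), (1, q2), (0, q5), (4, q1), (3, q6), (1, q5), (4, q2), (1, q1), (0, q6), (3, q1), (3, q5), (4, q6).
R accepts in {1} and S accepts in {q0, q4}; no reachable pair has both components accepting, so no string drives both machines to acceptance simultaneously and L(R) ∩ L(S) = ∅.
So no string is accepted by both, and the intersection is empty.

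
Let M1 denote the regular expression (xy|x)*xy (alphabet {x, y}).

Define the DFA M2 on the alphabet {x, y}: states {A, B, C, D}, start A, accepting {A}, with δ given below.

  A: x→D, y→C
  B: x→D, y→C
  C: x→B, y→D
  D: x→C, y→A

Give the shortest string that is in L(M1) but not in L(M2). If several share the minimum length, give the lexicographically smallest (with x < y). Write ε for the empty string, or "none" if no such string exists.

xxy

The string xxy is accepted by M1 but not by M2.
No shorter string lies in the difference, and xxy is the lexicographically first length-3 string in L(M1) \ L(M2).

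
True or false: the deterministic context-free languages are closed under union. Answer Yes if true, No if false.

{aⁿbⁿ : n≥0} and {aⁿb²ⁿ : n≥0} are each accepted by a deterministic PDA (push the a's; pop one per b, respectively one per two b's), but their union U is not. Suppose a DPDA M accepted U. Being deterministic, M has a single run on aⁿb²ⁿ, and since aⁿbⁿ ∈ U that run passes through an accepting configuration right after consuming the prefix aⁿbⁿ and then goes on to accept again after n more b's. Build an ordinary (nondeterministic) PDA M′ that simulates M on a's and b's and, at any moment when M is in an accepting state, may switch to a second mode in which it reads only c's, feeding each c to M as a b; M′ accepts when M does. Then M′ accepts aⁱbʲcᵏ (k≥1) exactly when both aⁱbʲ ∈ U and aⁱbʲ⁺ᵏ ∈ U, and checking the four cases (i=j or j=2i, combined with j+k=i or j+k=2i) leaves only i=j=k: so L(M′) ∩ a*b*c⁺ = {aⁿbⁿcⁿ : n≥1} would be context-free, which it is not (pumping lemma) — contradiction. (The union is an unambiguous CFL; it is determinism, not unambiguity, that fails.)

No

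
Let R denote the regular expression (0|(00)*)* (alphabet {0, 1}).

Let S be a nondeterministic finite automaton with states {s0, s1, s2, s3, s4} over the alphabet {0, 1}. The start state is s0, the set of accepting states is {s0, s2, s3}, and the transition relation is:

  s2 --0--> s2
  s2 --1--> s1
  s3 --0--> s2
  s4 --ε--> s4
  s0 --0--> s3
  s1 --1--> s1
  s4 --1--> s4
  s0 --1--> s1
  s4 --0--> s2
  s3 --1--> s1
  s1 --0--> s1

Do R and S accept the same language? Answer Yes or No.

Yes

Converting the expression R to a DFA (subset construction, then merging equivalent states) gives the minimal DFA with states {r0, r1}, start state r0, accepting states {r0} and transitions r0: 0→r0, 1→r1; r1: 0→r1, 1→r1.
Exploring the product automaton R × S from the start pair (r0, s0), following both machines on each input symbol, reaches 4 state pairs: (r0, s0), (r0, s3), (r1, s1), (r0, s2).
R accepts in {r0} and S accepts in {s0, s2, s3}. In every reachable pair the two components are either both accepting — (r0, s0), (r0, s3), (r0, s2) — or both non-accepting, so no string is accepted by exactly one of the machines: L(R) \ L(S) and L(S) \ L(R) are both empty.
Hence every string is accepted by R iff it is accepted by S, and the two languages coincide.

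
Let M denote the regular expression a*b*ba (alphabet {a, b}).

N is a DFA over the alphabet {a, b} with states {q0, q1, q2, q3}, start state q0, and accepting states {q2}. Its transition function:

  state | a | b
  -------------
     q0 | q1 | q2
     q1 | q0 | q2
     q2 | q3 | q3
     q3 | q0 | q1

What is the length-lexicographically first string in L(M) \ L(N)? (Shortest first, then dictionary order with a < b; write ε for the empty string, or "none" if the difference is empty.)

The string ba is accepted by M but not by N.
No shorter string lies in the difference, and ba is the lexicographically first length-2 string in L(M) \ L(N).

ba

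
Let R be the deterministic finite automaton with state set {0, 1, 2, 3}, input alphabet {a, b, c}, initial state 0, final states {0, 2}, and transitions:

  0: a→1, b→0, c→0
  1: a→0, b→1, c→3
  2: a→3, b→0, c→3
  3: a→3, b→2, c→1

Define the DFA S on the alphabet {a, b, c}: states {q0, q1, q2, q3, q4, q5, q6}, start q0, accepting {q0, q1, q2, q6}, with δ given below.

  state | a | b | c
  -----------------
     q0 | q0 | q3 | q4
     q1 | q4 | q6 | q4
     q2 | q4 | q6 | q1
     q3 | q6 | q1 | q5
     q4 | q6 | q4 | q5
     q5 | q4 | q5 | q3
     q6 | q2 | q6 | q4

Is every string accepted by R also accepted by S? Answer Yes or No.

No

The string b is in L(R) but not in L(S).
So L(R) ⊄ L(S).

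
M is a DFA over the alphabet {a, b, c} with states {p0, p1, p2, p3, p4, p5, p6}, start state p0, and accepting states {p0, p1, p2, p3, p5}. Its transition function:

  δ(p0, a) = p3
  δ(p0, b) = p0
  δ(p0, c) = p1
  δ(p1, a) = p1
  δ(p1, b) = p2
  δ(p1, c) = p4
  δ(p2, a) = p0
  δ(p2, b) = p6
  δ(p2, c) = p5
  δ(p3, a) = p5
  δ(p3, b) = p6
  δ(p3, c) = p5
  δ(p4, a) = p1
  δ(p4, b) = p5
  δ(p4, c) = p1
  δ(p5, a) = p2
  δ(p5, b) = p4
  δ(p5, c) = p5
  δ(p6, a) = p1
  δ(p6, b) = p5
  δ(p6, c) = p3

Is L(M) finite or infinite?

infinite

State p0 is reachable from the start and can reach an accepting state, and it lies on the cycle p0 → p0.
Traversing that cycle any number of times yields accepted strings of unbounded length, so the language is infinite.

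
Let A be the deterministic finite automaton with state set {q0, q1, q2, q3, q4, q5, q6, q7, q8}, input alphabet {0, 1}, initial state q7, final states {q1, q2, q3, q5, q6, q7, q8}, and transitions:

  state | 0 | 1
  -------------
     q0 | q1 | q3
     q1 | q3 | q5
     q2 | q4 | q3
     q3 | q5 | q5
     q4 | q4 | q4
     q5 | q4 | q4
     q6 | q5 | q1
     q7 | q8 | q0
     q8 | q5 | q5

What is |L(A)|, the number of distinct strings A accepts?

12

The useful subgraph on states {q0, q1, q3, q5, q7, q8} is acyclic, so L(A) is finite; the longest accepting path visits 5 useful states, giving maximum string length 4.
Counting accepting paths from q7 by length: 1 of length 0, 1 of length 1, 4 of length 2, 4 of length 3, 2 of length 4. Total 12.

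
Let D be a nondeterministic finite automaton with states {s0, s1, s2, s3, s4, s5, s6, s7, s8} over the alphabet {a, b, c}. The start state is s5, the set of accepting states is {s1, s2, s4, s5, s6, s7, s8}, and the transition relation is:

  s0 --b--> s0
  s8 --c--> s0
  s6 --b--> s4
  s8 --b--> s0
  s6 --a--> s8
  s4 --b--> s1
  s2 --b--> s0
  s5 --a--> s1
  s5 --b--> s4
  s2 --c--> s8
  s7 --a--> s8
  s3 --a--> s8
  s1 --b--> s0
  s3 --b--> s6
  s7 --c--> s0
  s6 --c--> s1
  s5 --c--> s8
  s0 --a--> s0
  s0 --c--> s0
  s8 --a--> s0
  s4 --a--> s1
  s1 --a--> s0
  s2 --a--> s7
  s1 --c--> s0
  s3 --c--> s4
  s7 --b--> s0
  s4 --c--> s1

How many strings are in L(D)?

The useful subgraph on states {s1, s4, s5, s8} is acyclic, so L(D) is finite; the longest accepting path visits 3 useful states, giving maximum string length 2.
Counting accepting paths from s5 by length: 1 of length 0, 3 of length 1, 3 of length 2. Total 7.

7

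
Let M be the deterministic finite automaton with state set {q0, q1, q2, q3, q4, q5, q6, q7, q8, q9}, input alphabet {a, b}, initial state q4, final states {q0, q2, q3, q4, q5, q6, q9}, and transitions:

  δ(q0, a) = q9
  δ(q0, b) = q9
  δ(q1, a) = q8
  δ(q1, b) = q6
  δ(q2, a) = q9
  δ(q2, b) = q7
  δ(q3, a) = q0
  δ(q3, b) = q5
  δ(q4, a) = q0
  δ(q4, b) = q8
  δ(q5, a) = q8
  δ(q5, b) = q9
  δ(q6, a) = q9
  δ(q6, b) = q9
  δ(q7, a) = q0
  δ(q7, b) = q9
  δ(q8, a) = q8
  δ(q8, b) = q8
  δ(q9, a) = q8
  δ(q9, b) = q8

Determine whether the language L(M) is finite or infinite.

The useful states (reachable from q4 and able to reach an accepting state) are {q0, q4, q9}.
Restricted to these states the transition graph has no cycle, so every accepting path has bounded length and L is finite.

finite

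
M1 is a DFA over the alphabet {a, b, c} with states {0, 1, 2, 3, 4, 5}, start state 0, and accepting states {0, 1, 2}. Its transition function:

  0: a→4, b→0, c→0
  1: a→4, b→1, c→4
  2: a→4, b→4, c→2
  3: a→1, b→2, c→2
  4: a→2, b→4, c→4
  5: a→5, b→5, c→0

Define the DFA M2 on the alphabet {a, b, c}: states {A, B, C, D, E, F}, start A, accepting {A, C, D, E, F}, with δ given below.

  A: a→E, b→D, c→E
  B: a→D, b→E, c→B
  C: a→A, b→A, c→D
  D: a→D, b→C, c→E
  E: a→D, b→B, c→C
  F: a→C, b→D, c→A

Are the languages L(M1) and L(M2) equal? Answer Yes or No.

The string cb is accepted by M1 but rejected by M2.
So L(M1) ≠ L(M2).

No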